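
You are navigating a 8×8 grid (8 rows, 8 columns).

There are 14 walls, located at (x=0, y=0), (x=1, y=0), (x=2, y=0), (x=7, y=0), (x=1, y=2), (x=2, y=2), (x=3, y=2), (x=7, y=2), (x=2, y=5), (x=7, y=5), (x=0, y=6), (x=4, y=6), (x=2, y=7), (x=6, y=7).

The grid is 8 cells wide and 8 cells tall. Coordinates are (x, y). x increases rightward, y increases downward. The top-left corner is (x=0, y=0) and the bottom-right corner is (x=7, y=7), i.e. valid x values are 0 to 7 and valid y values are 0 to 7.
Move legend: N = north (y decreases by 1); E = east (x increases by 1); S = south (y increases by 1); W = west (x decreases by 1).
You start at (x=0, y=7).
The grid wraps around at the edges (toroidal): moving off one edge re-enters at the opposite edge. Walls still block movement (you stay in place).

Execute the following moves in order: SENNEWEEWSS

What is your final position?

Answer: Final position: (x=0, y=5)

Derivation:
Start: (x=0, y=7)
  S (south): blocked, stay at (x=0, y=7)
  E (east): (x=0, y=7) -> (x=1, y=7)
  N (north): (x=1, y=7) -> (x=1, y=6)
  N (north): (x=1, y=6) -> (x=1, y=5)
  E (east): blocked, stay at (x=1, y=5)
  W (west): (x=1, y=5) -> (x=0, y=5)
  E (east): (x=0, y=5) -> (x=1, y=5)
  E (east): blocked, stay at (x=1, y=5)
  W (west): (x=1, y=5) -> (x=0, y=5)
  S (south): blocked, stay at (x=0, y=5)
  S (south): blocked, stay at (x=0, y=5)
Final: (x=0, y=5)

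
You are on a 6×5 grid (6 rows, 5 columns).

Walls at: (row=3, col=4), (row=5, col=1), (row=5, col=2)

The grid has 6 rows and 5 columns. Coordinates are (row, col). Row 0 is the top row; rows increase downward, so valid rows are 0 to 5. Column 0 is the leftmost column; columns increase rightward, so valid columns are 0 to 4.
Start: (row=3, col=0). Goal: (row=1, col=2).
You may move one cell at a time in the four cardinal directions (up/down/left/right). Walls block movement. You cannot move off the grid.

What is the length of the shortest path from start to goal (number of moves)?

BFS from (row=3, col=0) until reaching (row=1, col=2):
  Distance 0: (row=3, col=0)
  Distance 1: (row=2, col=0), (row=3, col=1), (row=4, col=0)
  Distance 2: (row=1, col=0), (row=2, col=1), (row=3, col=2), (row=4, col=1), (row=5, col=0)
  Distance 3: (row=0, col=0), (row=1, col=1), (row=2, col=2), (row=3, col=3), (row=4, col=2)
  Distance 4: (row=0, col=1), (row=1, col=2), (row=2, col=3), (row=4, col=3)  <- goal reached here
One shortest path (4 moves): (row=3, col=0) -> (row=3, col=1) -> (row=3, col=2) -> (row=2, col=2) -> (row=1, col=2)

Answer: Shortest path length: 4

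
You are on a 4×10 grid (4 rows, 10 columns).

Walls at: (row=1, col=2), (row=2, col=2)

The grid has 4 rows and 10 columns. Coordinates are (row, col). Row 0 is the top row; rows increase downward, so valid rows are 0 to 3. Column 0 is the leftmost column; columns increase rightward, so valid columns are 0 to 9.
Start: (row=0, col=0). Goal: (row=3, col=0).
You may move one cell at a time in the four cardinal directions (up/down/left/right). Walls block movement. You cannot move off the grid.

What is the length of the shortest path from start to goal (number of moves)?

Answer: Shortest path length: 3

Derivation:
BFS from (row=0, col=0) until reaching (row=3, col=0):
  Distance 0: (row=0, col=0)
  Distance 1: (row=0, col=1), (row=1, col=0)
  Distance 2: (row=0, col=2), (row=1, col=1), (row=2, col=0)
  Distance 3: (row=0, col=3), (row=2, col=1), (row=3, col=0)  <- goal reached here
One shortest path (3 moves): (row=0, col=0) -> (row=1, col=0) -> (row=2, col=0) -> (row=3, col=0)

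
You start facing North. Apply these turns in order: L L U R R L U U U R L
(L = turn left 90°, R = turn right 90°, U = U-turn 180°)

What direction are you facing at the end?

Answer: Final heading: West

Derivation:
Start: North
  L (left (90° counter-clockwise)) -> West
  L (left (90° counter-clockwise)) -> South
  U (U-turn (180°)) -> North
  R (right (90° clockwise)) -> East
  R (right (90° clockwise)) -> South
  L (left (90° counter-clockwise)) -> East
  U (U-turn (180°)) -> West
  U (U-turn (180°)) -> East
  U (U-turn (180°)) -> West
  R (right (90° clockwise)) -> North
  L (left (90° counter-clockwise)) -> West
Final: West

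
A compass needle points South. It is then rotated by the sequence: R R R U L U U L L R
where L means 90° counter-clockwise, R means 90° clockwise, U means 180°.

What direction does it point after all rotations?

Answer: Final heading: East

Derivation:
Start: South
  R (right (90° clockwise)) -> West
  R (right (90° clockwise)) -> North
  R (right (90° clockwise)) -> East
  U (U-turn (180°)) -> West
  L (left (90° counter-clockwise)) -> South
  U (U-turn (180°)) -> North
  U (U-turn (180°)) -> South
  L (left (90° counter-clockwise)) -> East
  L (left (90° counter-clockwise)) -> North
  R (right (90° clockwise)) -> East
Final: East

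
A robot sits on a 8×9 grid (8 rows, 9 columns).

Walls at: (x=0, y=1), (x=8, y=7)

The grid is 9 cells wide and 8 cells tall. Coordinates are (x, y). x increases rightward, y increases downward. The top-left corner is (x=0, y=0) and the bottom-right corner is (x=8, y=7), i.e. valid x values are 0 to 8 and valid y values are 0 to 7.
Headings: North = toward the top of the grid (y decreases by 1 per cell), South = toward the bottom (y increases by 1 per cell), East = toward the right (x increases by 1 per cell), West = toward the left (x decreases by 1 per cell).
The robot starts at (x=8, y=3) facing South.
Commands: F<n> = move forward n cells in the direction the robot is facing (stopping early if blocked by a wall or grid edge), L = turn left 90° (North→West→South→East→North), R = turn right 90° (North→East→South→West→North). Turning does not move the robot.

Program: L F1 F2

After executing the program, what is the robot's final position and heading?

Start: (x=8, y=3), facing South
  L: turn left, now facing East
  F1: move forward 0/1 (blocked), now at (x=8, y=3)
  F2: move forward 0/2 (blocked), now at (x=8, y=3)
Final: (x=8, y=3), facing East

Answer: Final position: (x=8, y=3), facing East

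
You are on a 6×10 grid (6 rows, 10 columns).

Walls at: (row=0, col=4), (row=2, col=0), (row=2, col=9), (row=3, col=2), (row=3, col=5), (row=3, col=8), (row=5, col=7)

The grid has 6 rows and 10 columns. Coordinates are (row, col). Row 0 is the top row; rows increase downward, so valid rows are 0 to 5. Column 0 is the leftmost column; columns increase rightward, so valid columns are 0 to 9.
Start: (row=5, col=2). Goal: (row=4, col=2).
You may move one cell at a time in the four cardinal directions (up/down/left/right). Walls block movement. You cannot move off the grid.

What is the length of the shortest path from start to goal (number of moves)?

BFS from (row=5, col=2) until reaching (row=4, col=2):
  Distance 0: (row=5, col=2)
  Distance 1: (row=4, col=2), (row=5, col=1), (row=5, col=3)  <- goal reached here
One shortest path (1 moves): (row=5, col=2) -> (row=4, col=2)

Answer: Shortest path length: 1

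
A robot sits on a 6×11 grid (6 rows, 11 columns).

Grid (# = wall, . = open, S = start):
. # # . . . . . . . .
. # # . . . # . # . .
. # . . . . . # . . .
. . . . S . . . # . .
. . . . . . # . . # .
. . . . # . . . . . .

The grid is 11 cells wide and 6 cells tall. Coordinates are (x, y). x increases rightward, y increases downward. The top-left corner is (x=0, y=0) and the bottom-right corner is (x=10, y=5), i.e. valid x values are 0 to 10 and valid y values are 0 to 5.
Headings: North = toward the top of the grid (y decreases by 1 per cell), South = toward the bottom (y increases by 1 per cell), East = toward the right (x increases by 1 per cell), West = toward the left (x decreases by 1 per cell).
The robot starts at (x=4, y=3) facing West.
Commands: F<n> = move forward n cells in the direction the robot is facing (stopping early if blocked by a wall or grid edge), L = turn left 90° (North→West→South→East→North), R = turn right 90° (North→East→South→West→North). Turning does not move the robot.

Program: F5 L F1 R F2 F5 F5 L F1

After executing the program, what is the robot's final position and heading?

Answer: Final position: (x=0, y=5), facing South

Derivation:
Start: (x=4, y=3), facing West
  F5: move forward 4/5 (blocked), now at (x=0, y=3)
  L: turn left, now facing South
  F1: move forward 1, now at (x=0, y=4)
  R: turn right, now facing West
  F2: move forward 0/2 (blocked), now at (x=0, y=4)
  F5: move forward 0/5 (blocked), now at (x=0, y=4)
  F5: move forward 0/5 (blocked), now at (x=0, y=4)
  L: turn left, now facing South
  F1: move forward 1, now at (x=0, y=5)
Final: (x=0, y=5), facing South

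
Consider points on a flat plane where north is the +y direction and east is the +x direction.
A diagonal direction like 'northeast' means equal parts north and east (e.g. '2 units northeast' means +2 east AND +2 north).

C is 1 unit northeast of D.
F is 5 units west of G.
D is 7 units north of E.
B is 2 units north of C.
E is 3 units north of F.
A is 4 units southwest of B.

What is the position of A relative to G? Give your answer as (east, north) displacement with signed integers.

Place G at the origin (east=0, north=0).
  F is 5 units west of G: delta (east=-5, north=+0); F at (east=-5, north=0).
  E is 3 units north of F: delta (east=+0, north=+3); E at (east=-5, north=3).
  D is 7 units north of E: delta (east=+0, north=+7); D at (east=-5, north=10).
  C is 1 unit northeast of D: delta (east=+1, north=+1); C at (east=-4, north=11).
  B is 2 units north of C: delta (east=+0, north=+2); B at (east=-4, north=13).
  A is 4 units southwest of B: delta (east=-4, north=-4); A at (east=-8, north=9).
Therefore A relative to G: (east=-8, north=9).

Answer: A is at (east=-8, north=9) relative to G.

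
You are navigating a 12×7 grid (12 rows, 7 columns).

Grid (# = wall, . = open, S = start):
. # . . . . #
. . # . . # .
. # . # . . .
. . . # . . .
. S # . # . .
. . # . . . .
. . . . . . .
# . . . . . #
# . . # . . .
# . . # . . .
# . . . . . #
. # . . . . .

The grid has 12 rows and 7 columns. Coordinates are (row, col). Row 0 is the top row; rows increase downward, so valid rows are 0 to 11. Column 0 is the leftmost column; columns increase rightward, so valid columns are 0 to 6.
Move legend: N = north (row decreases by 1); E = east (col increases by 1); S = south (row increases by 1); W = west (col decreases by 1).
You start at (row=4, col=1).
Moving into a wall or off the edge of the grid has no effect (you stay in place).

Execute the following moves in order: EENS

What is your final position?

Start: (row=4, col=1)
  E (east): blocked, stay at (row=4, col=1)
  E (east): blocked, stay at (row=4, col=1)
  N (north): (row=4, col=1) -> (row=3, col=1)
  S (south): (row=3, col=1) -> (row=4, col=1)
Final: (row=4, col=1)

Answer: Final position: (row=4, col=1)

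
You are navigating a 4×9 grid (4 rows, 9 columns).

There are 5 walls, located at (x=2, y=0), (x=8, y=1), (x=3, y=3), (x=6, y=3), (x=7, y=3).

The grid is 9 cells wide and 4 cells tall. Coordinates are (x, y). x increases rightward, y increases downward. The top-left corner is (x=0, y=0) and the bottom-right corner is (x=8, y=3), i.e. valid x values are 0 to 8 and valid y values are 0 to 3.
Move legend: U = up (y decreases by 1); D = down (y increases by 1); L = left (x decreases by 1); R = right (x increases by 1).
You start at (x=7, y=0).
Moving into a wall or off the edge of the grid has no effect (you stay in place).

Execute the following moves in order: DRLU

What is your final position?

Answer: Final position: (x=6, y=0)

Derivation:
Start: (x=7, y=0)
  D (down): (x=7, y=0) -> (x=7, y=1)
  R (right): blocked, stay at (x=7, y=1)
  L (left): (x=7, y=1) -> (x=6, y=1)
  U (up): (x=6, y=1) -> (x=6, y=0)
Final: (x=6, y=0)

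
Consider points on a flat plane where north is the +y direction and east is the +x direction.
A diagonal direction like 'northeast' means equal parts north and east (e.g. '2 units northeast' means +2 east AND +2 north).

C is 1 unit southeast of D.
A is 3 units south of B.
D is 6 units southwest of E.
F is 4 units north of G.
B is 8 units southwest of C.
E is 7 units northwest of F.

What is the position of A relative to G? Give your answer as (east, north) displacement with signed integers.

Answer: A is at (east=-20, north=-7) relative to G.

Derivation:
Place G at the origin (east=0, north=0).
  F is 4 units north of G: delta (east=+0, north=+4); F at (east=0, north=4).
  E is 7 units northwest of F: delta (east=-7, north=+7); E at (east=-7, north=11).
  D is 6 units southwest of E: delta (east=-6, north=-6); D at (east=-13, north=5).
  C is 1 unit southeast of D: delta (east=+1, north=-1); C at (east=-12, north=4).
  B is 8 units southwest of C: delta (east=-8, north=-8); B at (east=-20, north=-4).
  A is 3 units south of B: delta (east=+0, north=-3); A at (east=-20, north=-7).
Therefore A relative to G: (east=-20, north=-7).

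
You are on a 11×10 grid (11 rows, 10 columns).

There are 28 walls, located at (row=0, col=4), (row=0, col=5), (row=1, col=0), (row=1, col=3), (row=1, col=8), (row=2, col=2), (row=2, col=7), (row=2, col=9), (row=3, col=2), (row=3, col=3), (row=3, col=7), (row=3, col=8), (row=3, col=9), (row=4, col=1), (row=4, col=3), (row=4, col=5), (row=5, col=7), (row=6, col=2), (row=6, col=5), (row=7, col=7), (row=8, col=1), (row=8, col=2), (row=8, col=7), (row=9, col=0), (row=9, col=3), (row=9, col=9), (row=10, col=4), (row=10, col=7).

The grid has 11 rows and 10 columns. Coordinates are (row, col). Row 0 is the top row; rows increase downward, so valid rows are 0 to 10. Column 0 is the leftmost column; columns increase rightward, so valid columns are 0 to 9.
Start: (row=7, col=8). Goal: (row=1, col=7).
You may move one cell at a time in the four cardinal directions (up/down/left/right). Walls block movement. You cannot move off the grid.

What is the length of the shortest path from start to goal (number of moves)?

Answer: Shortest path length: 9

Derivation:
BFS from (row=7, col=8) until reaching (row=1, col=7):
  Distance 0: (row=7, col=8)
  Distance 1: (row=6, col=8), (row=7, col=9), (row=8, col=8)
  Distance 2: (row=5, col=8), (row=6, col=7), (row=6, col=9), (row=8, col=9), (row=9, col=8)
  Distance 3: (row=4, col=8), (row=5, col=9), (row=6, col=6), (row=9, col=7), (row=10, col=8)
  Distance 4: (row=4, col=7), (row=4, col=9), (row=5, col=6), (row=7, col=6), (row=9, col=6), (row=10, col=9)
  Distance 5: (row=4, col=6), (row=5, col=5), (row=7, col=5), (row=8, col=6), (row=9, col=5), (row=10, col=6)
  Distance 6: (row=3, col=6), (row=5, col=4), (row=7, col=4), (row=8, col=5), (row=9, col=4), (row=10, col=5)
  Distance 7: (row=2, col=6), (row=3, col=5), (row=4, col=4), (row=5, col=3), (row=6, col=4), (row=7, col=3), (row=8, col=4)
  Distance 8: (row=1, col=6), (row=2, col=5), (row=3, col=4), (row=5, col=2), (row=6, col=3), (row=7, col=2), (row=8, col=3)
  Distance 9: (row=0, col=6), (row=1, col=5), (row=1, col=7), (row=2, col=4), (row=4, col=2), (row=5, col=1), (row=7, col=1)  <- goal reached here
One shortest path (9 moves): (row=7, col=8) -> (row=6, col=8) -> (row=6, col=7) -> (row=6, col=6) -> (row=5, col=6) -> (row=4, col=6) -> (row=3, col=6) -> (row=2, col=6) -> (row=1, col=6) -> (row=1, col=7)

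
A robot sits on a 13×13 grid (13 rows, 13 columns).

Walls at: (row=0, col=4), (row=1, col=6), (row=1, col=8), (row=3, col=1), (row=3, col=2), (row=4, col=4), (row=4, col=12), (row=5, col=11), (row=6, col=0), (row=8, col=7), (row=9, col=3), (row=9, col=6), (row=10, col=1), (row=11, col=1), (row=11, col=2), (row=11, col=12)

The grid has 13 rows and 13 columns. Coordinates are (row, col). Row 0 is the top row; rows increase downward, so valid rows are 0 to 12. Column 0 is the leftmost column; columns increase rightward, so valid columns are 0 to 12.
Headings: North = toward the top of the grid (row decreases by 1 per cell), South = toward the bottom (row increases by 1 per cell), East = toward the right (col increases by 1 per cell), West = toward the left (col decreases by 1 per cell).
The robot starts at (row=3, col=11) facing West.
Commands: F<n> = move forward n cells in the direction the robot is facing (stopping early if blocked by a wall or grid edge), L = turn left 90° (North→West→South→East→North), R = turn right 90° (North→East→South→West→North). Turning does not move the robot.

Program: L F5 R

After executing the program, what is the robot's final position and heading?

Answer: Final position: (row=4, col=11), facing West

Derivation:
Start: (row=3, col=11), facing West
  L: turn left, now facing South
  F5: move forward 1/5 (blocked), now at (row=4, col=11)
  R: turn right, now facing West
Final: (row=4, col=11), facing West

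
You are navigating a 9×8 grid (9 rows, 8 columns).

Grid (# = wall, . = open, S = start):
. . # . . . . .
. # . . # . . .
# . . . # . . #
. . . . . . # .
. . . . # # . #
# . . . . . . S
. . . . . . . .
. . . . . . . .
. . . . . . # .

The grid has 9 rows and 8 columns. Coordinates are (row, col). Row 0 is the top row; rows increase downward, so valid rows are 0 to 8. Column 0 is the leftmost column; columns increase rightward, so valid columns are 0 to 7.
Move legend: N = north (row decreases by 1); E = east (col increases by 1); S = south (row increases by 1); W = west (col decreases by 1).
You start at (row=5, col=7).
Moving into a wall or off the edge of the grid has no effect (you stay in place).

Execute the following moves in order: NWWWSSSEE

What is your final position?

Start: (row=5, col=7)
  N (north): blocked, stay at (row=5, col=7)
  W (west): (row=5, col=7) -> (row=5, col=6)
  W (west): (row=5, col=6) -> (row=5, col=5)
  W (west): (row=5, col=5) -> (row=5, col=4)
  S (south): (row=5, col=4) -> (row=6, col=4)
  S (south): (row=6, col=4) -> (row=7, col=4)
  S (south): (row=7, col=4) -> (row=8, col=4)
  E (east): (row=8, col=4) -> (row=8, col=5)
  E (east): blocked, stay at (row=8, col=5)
Final: (row=8, col=5)

Answer: Final position: (row=8, col=5)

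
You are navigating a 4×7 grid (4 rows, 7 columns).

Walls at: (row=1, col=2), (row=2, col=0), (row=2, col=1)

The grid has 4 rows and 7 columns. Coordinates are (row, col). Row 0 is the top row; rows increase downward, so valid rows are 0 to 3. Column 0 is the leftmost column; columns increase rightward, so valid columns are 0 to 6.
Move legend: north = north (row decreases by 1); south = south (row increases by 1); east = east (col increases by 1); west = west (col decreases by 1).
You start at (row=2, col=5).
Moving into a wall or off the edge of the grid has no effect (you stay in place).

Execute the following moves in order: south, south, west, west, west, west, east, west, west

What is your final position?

Answer: Final position: (row=3, col=0)

Derivation:
Start: (row=2, col=5)
  south (south): (row=2, col=5) -> (row=3, col=5)
  south (south): blocked, stay at (row=3, col=5)
  west (west): (row=3, col=5) -> (row=3, col=4)
  west (west): (row=3, col=4) -> (row=3, col=3)
  west (west): (row=3, col=3) -> (row=3, col=2)
  west (west): (row=3, col=2) -> (row=3, col=1)
  east (east): (row=3, col=1) -> (row=3, col=2)
  west (west): (row=3, col=2) -> (row=3, col=1)
  west (west): (row=3, col=1) -> (row=3, col=0)
Final: (row=3, col=0)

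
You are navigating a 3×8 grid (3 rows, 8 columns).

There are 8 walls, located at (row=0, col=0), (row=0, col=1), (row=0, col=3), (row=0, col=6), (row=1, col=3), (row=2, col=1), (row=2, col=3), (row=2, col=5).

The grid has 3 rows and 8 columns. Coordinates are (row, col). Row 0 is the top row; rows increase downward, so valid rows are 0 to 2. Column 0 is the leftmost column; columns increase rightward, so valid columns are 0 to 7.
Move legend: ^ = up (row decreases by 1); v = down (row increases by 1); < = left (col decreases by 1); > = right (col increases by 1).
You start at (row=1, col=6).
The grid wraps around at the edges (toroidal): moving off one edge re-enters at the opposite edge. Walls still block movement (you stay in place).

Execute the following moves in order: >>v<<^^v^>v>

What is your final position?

Answer: Final position: (row=2, col=0)

Derivation:
Start: (row=1, col=6)
  > (right): (row=1, col=6) -> (row=1, col=7)
  > (right): (row=1, col=7) -> (row=1, col=0)
  v (down): (row=1, col=0) -> (row=2, col=0)
  < (left): (row=2, col=0) -> (row=2, col=7)
  < (left): (row=2, col=7) -> (row=2, col=6)
  ^ (up): (row=2, col=6) -> (row=1, col=6)
  ^ (up): blocked, stay at (row=1, col=6)
  v (down): (row=1, col=6) -> (row=2, col=6)
  ^ (up): (row=2, col=6) -> (row=1, col=6)
  > (right): (row=1, col=6) -> (row=1, col=7)
  v (down): (row=1, col=7) -> (row=2, col=7)
  > (right): (row=2, col=7) -> (row=2, col=0)
Final: (row=2, col=0)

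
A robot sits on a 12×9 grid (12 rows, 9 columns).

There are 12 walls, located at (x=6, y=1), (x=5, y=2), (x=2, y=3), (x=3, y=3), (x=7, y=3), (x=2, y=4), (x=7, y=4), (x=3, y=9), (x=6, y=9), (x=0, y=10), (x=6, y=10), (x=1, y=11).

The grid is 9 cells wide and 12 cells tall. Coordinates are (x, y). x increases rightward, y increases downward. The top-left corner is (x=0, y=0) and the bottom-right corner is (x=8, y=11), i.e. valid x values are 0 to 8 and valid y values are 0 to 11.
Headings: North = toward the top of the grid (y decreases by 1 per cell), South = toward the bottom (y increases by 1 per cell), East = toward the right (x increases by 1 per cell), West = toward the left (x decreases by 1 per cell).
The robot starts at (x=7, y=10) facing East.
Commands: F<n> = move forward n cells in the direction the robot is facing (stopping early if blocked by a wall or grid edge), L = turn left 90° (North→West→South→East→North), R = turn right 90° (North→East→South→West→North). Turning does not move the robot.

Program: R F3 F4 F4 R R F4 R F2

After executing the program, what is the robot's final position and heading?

Start: (x=7, y=10), facing East
  R: turn right, now facing South
  F3: move forward 1/3 (blocked), now at (x=7, y=11)
  F4: move forward 0/4 (blocked), now at (x=7, y=11)
  F4: move forward 0/4 (blocked), now at (x=7, y=11)
  R: turn right, now facing West
  R: turn right, now facing North
  F4: move forward 4, now at (x=7, y=7)
  R: turn right, now facing East
  F2: move forward 1/2 (blocked), now at (x=8, y=7)
Final: (x=8, y=7), facing East

Answer: Final position: (x=8, y=7), facing East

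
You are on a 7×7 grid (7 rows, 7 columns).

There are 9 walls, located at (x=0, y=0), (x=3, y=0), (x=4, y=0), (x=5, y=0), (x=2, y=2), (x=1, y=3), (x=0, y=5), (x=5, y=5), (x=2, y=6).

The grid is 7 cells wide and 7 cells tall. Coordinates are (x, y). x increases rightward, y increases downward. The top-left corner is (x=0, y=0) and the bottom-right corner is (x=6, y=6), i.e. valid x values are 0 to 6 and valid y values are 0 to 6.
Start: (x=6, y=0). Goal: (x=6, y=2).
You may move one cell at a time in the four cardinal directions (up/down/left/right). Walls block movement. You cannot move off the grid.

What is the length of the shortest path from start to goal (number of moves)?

Answer: Shortest path length: 2

Derivation:
BFS from (x=6, y=0) until reaching (x=6, y=2):
  Distance 0: (x=6, y=0)
  Distance 1: (x=6, y=1)
  Distance 2: (x=5, y=1), (x=6, y=2)  <- goal reached here
One shortest path (2 moves): (x=6, y=0) -> (x=6, y=1) -> (x=6, y=2)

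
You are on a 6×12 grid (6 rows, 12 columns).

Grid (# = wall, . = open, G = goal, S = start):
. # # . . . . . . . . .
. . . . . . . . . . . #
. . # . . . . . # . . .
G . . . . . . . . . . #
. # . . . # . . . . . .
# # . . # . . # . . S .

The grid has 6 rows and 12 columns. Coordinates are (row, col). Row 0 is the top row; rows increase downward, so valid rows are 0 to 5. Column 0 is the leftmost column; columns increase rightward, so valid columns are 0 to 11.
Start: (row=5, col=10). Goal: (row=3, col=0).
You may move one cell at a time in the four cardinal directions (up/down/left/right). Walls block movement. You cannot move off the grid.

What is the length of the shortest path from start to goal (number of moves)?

BFS from (row=5, col=10) until reaching (row=3, col=0):
  Distance 0: (row=5, col=10)
  Distance 1: (row=4, col=10), (row=5, col=9), (row=5, col=11)
  Distance 2: (row=3, col=10), (row=4, col=9), (row=4, col=11), (row=5, col=8)
  Distance 3: (row=2, col=10), (row=3, col=9), (row=4, col=8)
  Distance 4: (row=1, col=10), (row=2, col=9), (row=2, col=11), (row=3, col=8), (row=4, col=7)
  Distance 5: (row=0, col=10), (row=1, col=9), (row=3, col=7), (row=4, col=6)
  Distance 6: (row=0, col=9), (row=0, col=11), (row=1, col=8), (row=2, col=7), (row=3, col=6), (row=5, col=6)
  Distance 7: (row=0, col=8), (row=1, col=7), (row=2, col=6), (row=3, col=5), (row=5, col=5)
  Distance 8: (row=0, col=7), (row=1, col=6), (row=2, col=5), (row=3, col=4)
  Distance 9: (row=0, col=6), (row=1, col=5), (row=2, col=4), (row=3, col=3), (row=4, col=4)
  Distance 10: (row=0, col=5), (row=1, col=4), (row=2, col=3), (row=3, col=2), (row=4, col=3)
  Distance 11: (row=0, col=4), (row=1, col=3), (row=3, col=1), (row=4, col=2), (row=5, col=3)
  Distance 12: (row=0, col=3), (row=1, col=2), (row=2, col=1), (row=3, col=0), (row=5, col=2)  <- goal reached here
One shortest path (12 moves): (row=5, col=10) -> (row=5, col=9) -> (row=5, col=8) -> (row=4, col=8) -> (row=4, col=7) -> (row=4, col=6) -> (row=3, col=6) -> (row=3, col=5) -> (row=3, col=4) -> (row=3, col=3) -> (row=3, col=2) -> (row=3, col=1) -> (row=3, col=0)

Answer: Shortest path length: 12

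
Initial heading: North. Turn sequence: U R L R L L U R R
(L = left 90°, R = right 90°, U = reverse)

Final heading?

Start: North
  U (U-turn (180°)) -> South
  R (right (90° clockwise)) -> West
  L (left (90° counter-clockwise)) -> South
  R (right (90° clockwise)) -> West
  L (left (90° counter-clockwise)) -> South
  L (left (90° counter-clockwise)) -> East
  U (U-turn (180°)) -> West
  R (right (90° clockwise)) -> North
  R (right (90° clockwise)) -> East
Final: East

Answer: Final heading: East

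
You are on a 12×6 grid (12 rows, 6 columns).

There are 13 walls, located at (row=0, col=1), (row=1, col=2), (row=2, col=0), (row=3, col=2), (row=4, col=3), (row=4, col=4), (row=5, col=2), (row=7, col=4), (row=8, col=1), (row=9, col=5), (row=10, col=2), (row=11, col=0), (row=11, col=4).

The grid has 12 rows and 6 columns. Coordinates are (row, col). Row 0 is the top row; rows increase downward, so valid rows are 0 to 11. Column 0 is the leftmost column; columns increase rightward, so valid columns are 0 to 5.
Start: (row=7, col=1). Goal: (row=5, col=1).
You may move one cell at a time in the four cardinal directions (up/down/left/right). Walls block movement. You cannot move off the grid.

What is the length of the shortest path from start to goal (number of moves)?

Answer: Shortest path length: 2

Derivation:
BFS from (row=7, col=1) until reaching (row=5, col=1):
  Distance 0: (row=7, col=1)
  Distance 1: (row=6, col=1), (row=7, col=0), (row=7, col=2)
  Distance 2: (row=5, col=1), (row=6, col=0), (row=6, col=2), (row=7, col=3), (row=8, col=0), (row=8, col=2)  <- goal reached here
One shortest path (2 moves): (row=7, col=1) -> (row=6, col=1) -> (row=5, col=1)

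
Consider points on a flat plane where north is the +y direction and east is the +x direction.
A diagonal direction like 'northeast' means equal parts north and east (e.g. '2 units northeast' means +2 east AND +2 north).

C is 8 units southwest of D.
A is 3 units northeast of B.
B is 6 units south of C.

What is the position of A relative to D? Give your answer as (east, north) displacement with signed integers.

Place D at the origin (east=0, north=0).
  C is 8 units southwest of D: delta (east=-8, north=-8); C at (east=-8, north=-8).
  B is 6 units south of C: delta (east=+0, north=-6); B at (east=-8, north=-14).
  A is 3 units northeast of B: delta (east=+3, north=+3); A at (east=-5, north=-11).
Therefore A relative to D: (east=-5, north=-11).

Answer: A is at (east=-5, north=-11) relative to D.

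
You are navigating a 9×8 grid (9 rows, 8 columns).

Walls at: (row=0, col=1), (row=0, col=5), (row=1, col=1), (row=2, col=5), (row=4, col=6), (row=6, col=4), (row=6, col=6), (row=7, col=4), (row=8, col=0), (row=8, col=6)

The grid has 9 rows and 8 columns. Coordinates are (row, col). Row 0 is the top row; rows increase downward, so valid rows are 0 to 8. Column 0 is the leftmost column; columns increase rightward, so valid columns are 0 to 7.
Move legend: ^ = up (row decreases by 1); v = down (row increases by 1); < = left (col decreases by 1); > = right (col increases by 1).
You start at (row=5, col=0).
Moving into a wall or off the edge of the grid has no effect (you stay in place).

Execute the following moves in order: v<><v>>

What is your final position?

Start: (row=5, col=0)
  v (down): (row=5, col=0) -> (row=6, col=0)
  < (left): blocked, stay at (row=6, col=0)
  > (right): (row=6, col=0) -> (row=6, col=1)
  < (left): (row=6, col=1) -> (row=6, col=0)
  v (down): (row=6, col=0) -> (row=7, col=0)
  > (right): (row=7, col=0) -> (row=7, col=1)
  > (right): (row=7, col=1) -> (row=7, col=2)
Final: (row=7, col=2)

Answer: Final position: (row=7, col=2)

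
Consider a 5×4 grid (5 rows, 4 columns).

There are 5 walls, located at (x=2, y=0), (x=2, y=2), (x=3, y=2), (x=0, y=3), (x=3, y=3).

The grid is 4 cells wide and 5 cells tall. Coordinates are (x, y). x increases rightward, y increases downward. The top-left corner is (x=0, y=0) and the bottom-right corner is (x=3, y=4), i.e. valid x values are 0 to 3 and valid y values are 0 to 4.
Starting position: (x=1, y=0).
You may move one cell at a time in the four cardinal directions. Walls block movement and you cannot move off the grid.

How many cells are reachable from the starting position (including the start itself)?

BFS flood-fill from (x=1, y=0):
  Distance 0: (x=1, y=0)
  Distance 1: (x=0, y=0), (x=1, y=1)
  Distance 2: (x=0, y=1), (x=2, y=1), (x=1, y=2)
  Distance 3: (x=3, y=1), (x=0, y=2), (x=1, y=3)
  Distance 4: (x=3, y=0), (x=2, y=3), (x=1, y=4)
  Distance 5: (x=0, y=4), (x=2, y=4)
  Distance 6: (x=3, y=4)
Total reachable: 15 (grid has 15 open cells total)

Answer: Reachable cells: 15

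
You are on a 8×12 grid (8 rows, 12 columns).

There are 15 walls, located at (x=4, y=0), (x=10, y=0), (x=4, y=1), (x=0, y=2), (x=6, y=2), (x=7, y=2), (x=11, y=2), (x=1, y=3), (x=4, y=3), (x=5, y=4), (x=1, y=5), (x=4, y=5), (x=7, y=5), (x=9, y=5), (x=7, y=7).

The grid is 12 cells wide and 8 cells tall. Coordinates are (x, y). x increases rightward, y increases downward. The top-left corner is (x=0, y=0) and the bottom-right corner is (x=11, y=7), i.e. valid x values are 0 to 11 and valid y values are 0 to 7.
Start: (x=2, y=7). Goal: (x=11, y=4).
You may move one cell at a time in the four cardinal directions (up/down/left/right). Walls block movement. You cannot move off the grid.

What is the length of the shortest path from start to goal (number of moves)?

BFS from (x=2, y=7) until reaching (x=11, y=4):
  Distance 0: (x=2, y=7)
  Distance 1: (x=2, y=6), (x=1, y=7), (x=3, y=7)
  Distance 2: (x=2, y=5), (x=1, y=6), (x=3, y=6), (x=0, y=7), (x=4, y=7)
  Distance 3: (x=2, y=4), (x=3, y=5), (x=0, y=6), (x=4, y=6), (x=5, y=7)
  Distance 4: (x=2, y=3), (x=1, y=4), (x=3, y=4), (x=0, y=5), (x=5, y=6), (x=6, y=7)
  Distance 5: (x=2, y=2), (x=3, y=3), (x=0, y=4), (x=4, y=4), (x=5, y=5), (x=6, y=6)
  Distance 6: (x=2, y=1), (x=1, y=2), (x=3, y=2), (x=0, y=3), (x=6, y=5), (x=7, y=6)
  Distance 7: (x=2, y=0), (x=1, y=1), (x=3, y=1), (x=4, y=2), (x=6, y=4), (x=8, y=6)
  Distance 8: (x=1, y=0), (x=3, y=0), (x=0, y=1), (x=5, y=2), (x=6, y=3), (x=7, y=4), (x=8, y=5), (x=9, y=6), (x=8, y=7)
  Distance 9: (x=0, y=0), (x=5, y=1), (x=5, y=3), (x=7, y=3), (x=8, y=4), (x=10, y=6), (x=9, y=7)
  Distance 10: (x=5, y=0), (x=6, y=1), (x=8, y=3), (x=9, y=4), (x=10, y=5), (x=11, y=6), (x=10, y=7)
  Distance 11: (x=6, y=0), (x=7, y=1), (x=8, y=2), (x=9, y=3), (x=10, y=4), (x=11, y=5), (x=11, y=7)
  Distance 12: (x=7, y=0), (x=8, y=1), (x=9, y=2), (x=10, y=3), (x=11, y=4)  <- goal reached here
One shortest path (12 moves): (x=2, y=7) -> (x=3, y=7) -> (x=4, y=7) -> (x=5, y=7) -> (x=6, y=7) -> (x=6, y=6) -> (x=7, y=6) -> (x=8, y=6) -> (x=9, y=6) -> (x=10, y=6) -> (x=11, y=6) -> (x=11, y=5) -> (x=11, y=4)

Answer: Shortest path length: 12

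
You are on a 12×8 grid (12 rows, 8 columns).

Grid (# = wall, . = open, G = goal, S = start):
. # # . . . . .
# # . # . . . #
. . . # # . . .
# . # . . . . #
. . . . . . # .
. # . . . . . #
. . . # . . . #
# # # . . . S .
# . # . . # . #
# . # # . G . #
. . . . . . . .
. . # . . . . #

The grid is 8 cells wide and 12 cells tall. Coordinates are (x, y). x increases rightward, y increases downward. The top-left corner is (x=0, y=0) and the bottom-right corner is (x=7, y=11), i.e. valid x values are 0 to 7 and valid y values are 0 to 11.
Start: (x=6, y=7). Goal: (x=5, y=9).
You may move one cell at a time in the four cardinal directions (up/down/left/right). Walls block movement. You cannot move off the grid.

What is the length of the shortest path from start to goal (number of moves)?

BFS from (x=6, y=7) until reaching (x=5, y=9):
  Distance 0: (x=6, y=7)
  Distance 1: (x=6, y=6), (x=5, y=7), (x=7, y=7), (x=6, y=8)
  Distance 2: (x=6, y=5), (x=5, y=6), (x=4, y=7), (x=6, y=9)
  Distance 3: (x=5, y=5), (x=4, y=6), (x=3, y=7), (x=4, y=8), (x=5, y=9), (x=6, y=10)  <- goal reached here
One shortest path (3 moves): (x=6, y=7) -> (x=6, y=8) -> (x=6, y=9) -> (x=5, y=9)

Answer: Shortest path length: 3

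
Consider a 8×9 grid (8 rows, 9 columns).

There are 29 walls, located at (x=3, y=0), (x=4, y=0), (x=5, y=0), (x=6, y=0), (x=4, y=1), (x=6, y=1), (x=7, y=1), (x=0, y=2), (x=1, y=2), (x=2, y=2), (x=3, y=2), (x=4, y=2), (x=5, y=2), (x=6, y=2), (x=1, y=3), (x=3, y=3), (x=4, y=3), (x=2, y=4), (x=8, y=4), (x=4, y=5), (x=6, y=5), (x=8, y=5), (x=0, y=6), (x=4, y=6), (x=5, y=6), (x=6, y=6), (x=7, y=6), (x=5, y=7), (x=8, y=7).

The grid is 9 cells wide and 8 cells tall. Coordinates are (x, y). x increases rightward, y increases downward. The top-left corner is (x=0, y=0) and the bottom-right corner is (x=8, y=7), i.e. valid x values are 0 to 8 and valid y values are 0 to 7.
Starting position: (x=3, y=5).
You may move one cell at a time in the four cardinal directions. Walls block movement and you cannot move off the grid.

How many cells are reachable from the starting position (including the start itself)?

BFS flood-fill from (x=3, y=5):
  Distance 0: (x=3, y=5)
  Distance 1: (x=3, y=4), (x=2, y=5), (x=3, y=6)
  Distance 2: (x=4, y=4), (x=1, y=5), (x=2, y=6), (x=3, y=7)
  Distance 3: (x=1, y=4), (x=5, y=4), (x=0, y=5), (x=1, y=6), (x=2, y=7), (x=4, y=7)
  Distance 4: (x=5, y=3), (x=0, y=4), (x=6, y=4), (x=5, y=5), (x=1, y=7)
  Distance 5: (x=0, y=3), (x=6, y=3), (x=7, y=4), (x=0, y=7)
  Distance 6: (x=7, y=3), (x=7, y=5)
  Distance 7: (x=7, y=2), (x=8, y=3)
  Distance 8: (x=8, y=2)
  Distance 9: (x=8, y=1)
  Distance 10: (x=8, y=0)
  Distance 11: (x=7, y=0)
Total reachable: 31 (grid has 43 open cells total)

Answer: Reachable cells: 31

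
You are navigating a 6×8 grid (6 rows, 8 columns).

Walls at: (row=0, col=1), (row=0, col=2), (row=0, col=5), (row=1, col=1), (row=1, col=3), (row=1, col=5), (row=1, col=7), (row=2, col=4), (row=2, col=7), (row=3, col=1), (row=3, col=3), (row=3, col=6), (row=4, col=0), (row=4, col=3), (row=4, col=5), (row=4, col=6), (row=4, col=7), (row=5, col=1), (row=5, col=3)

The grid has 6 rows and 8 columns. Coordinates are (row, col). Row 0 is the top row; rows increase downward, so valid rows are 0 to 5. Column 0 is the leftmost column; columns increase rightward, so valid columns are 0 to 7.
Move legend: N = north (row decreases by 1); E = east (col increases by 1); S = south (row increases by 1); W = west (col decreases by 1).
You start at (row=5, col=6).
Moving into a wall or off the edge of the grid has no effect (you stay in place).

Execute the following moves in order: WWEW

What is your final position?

Start: (row=5, col=6)
  W (west): (row=5, col=6) -> (row=5, col=5)
  W (west): (row=5, col=5) -> (row=5, col=4)
  E (east): (row=5, col=4) -> (row=5, col=5)
  W (west): (row=5, col=5) -> (row=5, col=4)
Final: (row=5, col=4)

Answer: Final position: (row=5, col=4)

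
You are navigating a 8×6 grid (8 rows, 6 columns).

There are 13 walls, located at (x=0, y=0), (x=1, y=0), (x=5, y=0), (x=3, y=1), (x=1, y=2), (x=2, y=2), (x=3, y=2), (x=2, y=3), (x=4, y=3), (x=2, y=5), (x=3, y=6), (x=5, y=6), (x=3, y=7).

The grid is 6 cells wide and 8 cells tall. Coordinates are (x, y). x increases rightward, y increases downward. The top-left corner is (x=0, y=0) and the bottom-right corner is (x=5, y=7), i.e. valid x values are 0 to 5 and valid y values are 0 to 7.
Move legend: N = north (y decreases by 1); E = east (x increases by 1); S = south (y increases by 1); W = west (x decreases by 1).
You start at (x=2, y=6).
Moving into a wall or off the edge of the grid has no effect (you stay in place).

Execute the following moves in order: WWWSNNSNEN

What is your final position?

Answer: Final position: (x=1, y=4)

Derivation:
Start: (x=2, y=6)
  W (west): (x=2, y=6) -> (x=1, y=6)
  W (west): (x=1, y=6) -> (x=0, y=6)
  W (west): blocked, stay at (x=0, y=6)
  S (south): (x=0, y=6) -> (x=0, y=7)
  N (north): (x=0, y=7) -> (x=0, y=6)
  N (north): (x=0, y=6) -> (x=0, y=5)
  S (south): (x=0, y=5) -> (x=0, y=6)
  N (north): (x=0, y=6) -> (x=0, y=5)
  E (east): (x=0, y=5) -> (x=1, y=5)
  N (north): (x=1, y=5) -> (x=1, y=4)
Final: (x=1, y=4)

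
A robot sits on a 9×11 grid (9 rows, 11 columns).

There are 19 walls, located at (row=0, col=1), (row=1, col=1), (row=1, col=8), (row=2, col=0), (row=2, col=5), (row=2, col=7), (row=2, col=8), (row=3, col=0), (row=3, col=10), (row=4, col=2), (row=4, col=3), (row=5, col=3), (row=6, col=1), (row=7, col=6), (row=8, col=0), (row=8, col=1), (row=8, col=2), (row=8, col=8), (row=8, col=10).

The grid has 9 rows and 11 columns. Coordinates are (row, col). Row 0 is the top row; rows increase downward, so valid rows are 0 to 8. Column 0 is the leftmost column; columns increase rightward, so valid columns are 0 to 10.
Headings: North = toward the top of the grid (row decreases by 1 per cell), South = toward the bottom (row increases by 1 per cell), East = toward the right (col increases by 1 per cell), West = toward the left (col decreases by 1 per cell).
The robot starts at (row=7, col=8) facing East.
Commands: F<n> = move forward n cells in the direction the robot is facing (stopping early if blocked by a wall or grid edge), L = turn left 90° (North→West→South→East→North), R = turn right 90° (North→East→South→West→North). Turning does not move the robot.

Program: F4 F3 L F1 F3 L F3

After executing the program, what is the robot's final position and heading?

Answer: Final position: (row=4, col=7), facing West

Derivation:
Start: (row=7, col=8), facing East
  F4: move forward 2/4 (blocked), now at (row=7, col=10)
  F3: move forward 0/3 (blocked), now at (row=7, col=10)
  L: turn left, now facing North
  F1: move forward 1, now at (row=6, col=10)
  F3: move forward 2/3 (blocked), now at (row=4, col=10)
  L: turn left, now facing West
  F3: move forward 3, now at (row=4, col=7)
Final: (row=4, col=7), facing West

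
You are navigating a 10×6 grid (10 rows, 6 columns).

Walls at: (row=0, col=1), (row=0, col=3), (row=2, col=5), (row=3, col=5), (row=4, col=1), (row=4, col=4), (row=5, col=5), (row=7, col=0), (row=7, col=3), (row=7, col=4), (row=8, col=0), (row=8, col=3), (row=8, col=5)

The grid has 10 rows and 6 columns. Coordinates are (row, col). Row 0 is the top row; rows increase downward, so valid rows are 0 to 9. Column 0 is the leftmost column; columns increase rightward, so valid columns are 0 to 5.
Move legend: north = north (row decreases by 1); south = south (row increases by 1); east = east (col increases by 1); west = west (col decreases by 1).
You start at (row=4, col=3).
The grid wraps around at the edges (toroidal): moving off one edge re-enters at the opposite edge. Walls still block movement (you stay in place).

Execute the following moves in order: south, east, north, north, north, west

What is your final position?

Answer: Final position: (row=5, col=3)

Derivation:
Start: (row=4, col=3)
  south (south): (row=4, col=3) -> (row=5, col=3)
  east (east): (row=5, col=3) -> (row=5, col=4)
  [×3]north (north): blocked, stay at (row=5, col=4)
  west (west): (row=5, col=4) -> (row=5, col=3)
Final: (row=5, col=3)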